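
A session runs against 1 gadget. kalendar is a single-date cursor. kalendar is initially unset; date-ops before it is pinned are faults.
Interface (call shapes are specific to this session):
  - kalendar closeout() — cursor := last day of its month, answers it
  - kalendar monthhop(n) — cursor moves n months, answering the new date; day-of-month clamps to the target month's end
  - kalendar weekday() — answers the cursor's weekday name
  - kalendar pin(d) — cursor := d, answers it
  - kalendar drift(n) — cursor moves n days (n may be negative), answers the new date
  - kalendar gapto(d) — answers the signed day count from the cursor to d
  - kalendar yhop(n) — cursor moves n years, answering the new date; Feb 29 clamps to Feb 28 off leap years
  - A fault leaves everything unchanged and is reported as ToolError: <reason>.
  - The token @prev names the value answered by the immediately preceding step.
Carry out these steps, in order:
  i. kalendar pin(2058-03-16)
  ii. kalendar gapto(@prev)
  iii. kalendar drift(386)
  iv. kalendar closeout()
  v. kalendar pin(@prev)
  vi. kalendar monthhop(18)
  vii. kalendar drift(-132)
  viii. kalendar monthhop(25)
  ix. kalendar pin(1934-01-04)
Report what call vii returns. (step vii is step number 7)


Answer: 2060-06-20

Derivation:
Act: kalendar pin[2058-03-16]
Obs: 2058-03-16
Act: kalendar gapto[@prev]
Obs: 0
Act: kalendar drift[386]
Obs: 2059-04-06
Act: kalendar closeout[]
Obs: 2059-04-30
Act: kalendar pin[@prev]
Obs: 2059-04-30
Act: kalendar monthhop[18]
Obs: 2060-10-30
Act: kalendar drift[-132]
Obs: 2060-06-20
Act: kalendar monthhop[25]
Obs: 2062-07-20
Act: kalendar pin[1934-01-04]
Obs: 1934-01-04


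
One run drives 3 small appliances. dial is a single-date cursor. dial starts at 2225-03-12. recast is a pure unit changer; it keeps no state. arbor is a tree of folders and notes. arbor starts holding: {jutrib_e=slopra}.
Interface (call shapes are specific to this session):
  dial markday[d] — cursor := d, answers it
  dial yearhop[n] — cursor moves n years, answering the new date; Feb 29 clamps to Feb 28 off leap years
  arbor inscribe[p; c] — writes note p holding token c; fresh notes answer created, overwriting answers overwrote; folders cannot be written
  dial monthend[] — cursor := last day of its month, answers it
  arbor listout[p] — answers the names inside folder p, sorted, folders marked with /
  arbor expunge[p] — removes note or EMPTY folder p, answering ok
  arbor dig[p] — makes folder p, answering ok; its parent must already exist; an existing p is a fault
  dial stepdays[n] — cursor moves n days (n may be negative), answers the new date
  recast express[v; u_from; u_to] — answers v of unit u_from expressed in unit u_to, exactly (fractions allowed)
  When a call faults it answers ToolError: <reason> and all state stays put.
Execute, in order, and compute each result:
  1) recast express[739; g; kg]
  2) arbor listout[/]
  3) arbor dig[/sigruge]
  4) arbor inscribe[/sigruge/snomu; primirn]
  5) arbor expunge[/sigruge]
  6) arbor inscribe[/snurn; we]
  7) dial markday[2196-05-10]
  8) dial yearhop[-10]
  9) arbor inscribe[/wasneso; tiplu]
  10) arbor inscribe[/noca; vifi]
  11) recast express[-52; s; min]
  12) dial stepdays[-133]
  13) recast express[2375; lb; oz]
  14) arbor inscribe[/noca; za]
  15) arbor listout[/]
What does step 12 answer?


Answer: 2185-12-28

Derivation:
Act: recast express[v=739; u_from=g; u_to=kg]
Obs: 739/1000
Act: arbor listout[p=/]
Obs: [jutrib_e]
Act: arbor dig[p=/sigruge]
Obs: ok
Act: arbor inscribe[p=/sigruge/snomu; c=primirn]
Obs: created
Act: arbor expunge[p=/sigruge]
Obs: ToolError: not empty
Act: arbor inscribe[p=/snurn; c=we]
Obs: created
Act: dial markday[d=2196-05-10]
Obs: 2196-05-10
Act: dial yearhop[n=-10]
Obs: 2186-05-10
Act: arbor inscribe[p=/wasneso; c=tiplu]
Obs: created
Act: arbor inscribe[p=/noca; c=vifi]
Obs: created
Act: recast express[v=-52; u_from=s; u_to=min]
Obs: -13/15
Act: dial stepdays[n=-133]
Obs: 2185-12-28
Act: recast express[v=2375; u_from=lb; u_to=oz]
Obs: 38000
Act: arbor inscribe[p=/noca; c=za]
Obs: overwrote
Act: arbor listout[p=/]
Obs: [jutrib_e, noca, sigruge/, snurn, wasneso]


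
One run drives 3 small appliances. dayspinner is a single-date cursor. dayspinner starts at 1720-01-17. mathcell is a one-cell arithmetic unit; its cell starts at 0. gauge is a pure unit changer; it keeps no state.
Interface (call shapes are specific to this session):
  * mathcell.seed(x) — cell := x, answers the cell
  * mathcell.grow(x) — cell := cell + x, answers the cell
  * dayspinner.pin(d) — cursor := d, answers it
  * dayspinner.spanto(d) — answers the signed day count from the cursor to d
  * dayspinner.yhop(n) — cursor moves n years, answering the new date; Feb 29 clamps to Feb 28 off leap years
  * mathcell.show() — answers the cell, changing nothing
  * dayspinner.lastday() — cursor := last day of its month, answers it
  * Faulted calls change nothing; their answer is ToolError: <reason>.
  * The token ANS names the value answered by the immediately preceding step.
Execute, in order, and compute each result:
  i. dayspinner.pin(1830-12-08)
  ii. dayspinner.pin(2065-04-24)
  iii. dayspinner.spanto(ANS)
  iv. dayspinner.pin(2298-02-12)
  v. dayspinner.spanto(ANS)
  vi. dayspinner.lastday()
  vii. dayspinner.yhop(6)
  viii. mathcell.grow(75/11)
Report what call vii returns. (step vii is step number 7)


CALL dayspinner.pin[d→1830-12-08]
RET  1830-12-08
CALL dayspinner.pin[d→2065-04-24]
RET  2065-04-24
CALL dayspinner.spanto[d→ANS]
RET  0
CALL dayspinner.pin[d→2298-02-12]
RET  2298-02-12
CALL dayspinner.spanto[d→ANS]
RET  0
CALL dayspinner.lastday[]
RET  2298-02-28
CALL dayspinner.yhop[n→6]
RET  2304-02-28
CALL mathcell.grow[x→75/11]
RET  75/11

Answer: 2304-02-28


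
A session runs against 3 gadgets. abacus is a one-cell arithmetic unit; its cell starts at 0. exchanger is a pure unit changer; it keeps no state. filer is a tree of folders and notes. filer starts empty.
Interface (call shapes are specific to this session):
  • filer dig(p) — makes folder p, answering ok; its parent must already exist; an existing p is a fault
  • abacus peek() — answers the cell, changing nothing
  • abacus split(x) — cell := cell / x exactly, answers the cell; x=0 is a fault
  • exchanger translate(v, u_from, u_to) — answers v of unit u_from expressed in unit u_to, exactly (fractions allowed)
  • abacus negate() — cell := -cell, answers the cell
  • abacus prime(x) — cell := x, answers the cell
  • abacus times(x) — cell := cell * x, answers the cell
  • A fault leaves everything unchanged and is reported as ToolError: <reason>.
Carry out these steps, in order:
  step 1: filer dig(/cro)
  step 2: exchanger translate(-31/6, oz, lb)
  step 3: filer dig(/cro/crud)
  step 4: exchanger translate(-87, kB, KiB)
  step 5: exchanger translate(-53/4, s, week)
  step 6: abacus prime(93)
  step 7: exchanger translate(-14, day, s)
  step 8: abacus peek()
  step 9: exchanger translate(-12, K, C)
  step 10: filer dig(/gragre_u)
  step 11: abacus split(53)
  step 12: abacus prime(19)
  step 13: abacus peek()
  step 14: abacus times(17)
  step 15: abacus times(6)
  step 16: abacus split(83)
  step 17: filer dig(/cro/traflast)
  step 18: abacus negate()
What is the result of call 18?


Answer: -1938/83

Derivation:
CALL filer dig[p=/cro]
RET  ok
CALL exchanger translate[v=-31/6; u_from=oz; u_to=lb]
RET  -31/96
CALL filer dig[p=/cro/crud]
RET  ok
CALL exchanger translate[v=-87; u_from=kB; u_to=KiB]
RET  -10875/128
CALL exchanger translate[v=-53/4; u_from=s; u_to=week]
RET  -53/2419200
CALL abacus prime[x=93]
RET  93
CALL exchanger translate[v=-14; u_from=day; u_to=s]
RET  -1209600
CALL abacus peek[]
RET  93
CALL exchanger translate[v=-12; u_from=K; u_to=C]
RET  -5703/20
CALL filer dig[p=/gragre_u]
RET  ok
CALL abacus split[x=53]
RET  93/53
CALL abacus prime[x=19]
RET  19
CALL abacus peek[]
RET  19
CALL abacus times[x=17]
RET  323
CALL abacus times[x=6]
RET  1938
CALL abacus split[x=83]
RET  1938/83
CALL filer dig[p=/cro/traflast]
RET  ok
CALL abacus negate[]
RET  -1938/83


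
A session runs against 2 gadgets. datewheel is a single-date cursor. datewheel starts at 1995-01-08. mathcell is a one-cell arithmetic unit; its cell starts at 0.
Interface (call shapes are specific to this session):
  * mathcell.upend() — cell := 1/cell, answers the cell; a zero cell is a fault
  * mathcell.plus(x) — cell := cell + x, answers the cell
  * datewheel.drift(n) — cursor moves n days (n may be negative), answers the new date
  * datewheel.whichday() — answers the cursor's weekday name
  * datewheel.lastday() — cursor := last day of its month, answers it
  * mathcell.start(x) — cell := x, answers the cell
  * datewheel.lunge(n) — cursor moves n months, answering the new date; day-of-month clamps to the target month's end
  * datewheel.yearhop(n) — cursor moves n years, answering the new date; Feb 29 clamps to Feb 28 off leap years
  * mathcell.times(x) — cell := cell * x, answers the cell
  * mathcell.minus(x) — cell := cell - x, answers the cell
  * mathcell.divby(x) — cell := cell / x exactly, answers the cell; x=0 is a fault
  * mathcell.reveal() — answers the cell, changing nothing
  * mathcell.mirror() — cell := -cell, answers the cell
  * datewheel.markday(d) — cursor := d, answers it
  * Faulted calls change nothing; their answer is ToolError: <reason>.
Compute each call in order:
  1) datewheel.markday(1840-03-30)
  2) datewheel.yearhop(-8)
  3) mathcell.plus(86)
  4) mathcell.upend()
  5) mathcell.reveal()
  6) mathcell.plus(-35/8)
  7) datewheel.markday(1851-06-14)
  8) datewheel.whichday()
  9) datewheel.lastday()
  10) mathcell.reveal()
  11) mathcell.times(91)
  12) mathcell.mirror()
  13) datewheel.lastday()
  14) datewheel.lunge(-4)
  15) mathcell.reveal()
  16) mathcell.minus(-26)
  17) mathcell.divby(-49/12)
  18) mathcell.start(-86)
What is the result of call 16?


Answer: 145535/344

Derivation:
> datewheel.markday d→1840-03-30
= 1840-03-30
> datewheel.yearhop n→-8
= 1832-03-30
> mathcell.plus x→86
= 86
> mathcell.upend
= 1/86
> mathcell.reveal
= 1/86
> mathcell.plus x→-35/8
= -1501/344
> datewheel.markday d→1851-06-14
= 1851-06-14
> datewheel.whichday
= Saturday
> datewheel.lastday
= 1851-06-30
> mathcell.reveal
= -1501/344
> mathcell.times x→91
= -136591/344
> mathcell.mirror
= 136591/344
> datewheel.lastday
= 1851-06-30
> datewheel.lunge n→-4
= 1851-02-28
> mathcell.reveal
= 136591/344
> mathcell.minus x→-26
= 145535/344
> mathcell.divby x→-49/12
= -436605/4214
> mathcell.start x→-86
= -86


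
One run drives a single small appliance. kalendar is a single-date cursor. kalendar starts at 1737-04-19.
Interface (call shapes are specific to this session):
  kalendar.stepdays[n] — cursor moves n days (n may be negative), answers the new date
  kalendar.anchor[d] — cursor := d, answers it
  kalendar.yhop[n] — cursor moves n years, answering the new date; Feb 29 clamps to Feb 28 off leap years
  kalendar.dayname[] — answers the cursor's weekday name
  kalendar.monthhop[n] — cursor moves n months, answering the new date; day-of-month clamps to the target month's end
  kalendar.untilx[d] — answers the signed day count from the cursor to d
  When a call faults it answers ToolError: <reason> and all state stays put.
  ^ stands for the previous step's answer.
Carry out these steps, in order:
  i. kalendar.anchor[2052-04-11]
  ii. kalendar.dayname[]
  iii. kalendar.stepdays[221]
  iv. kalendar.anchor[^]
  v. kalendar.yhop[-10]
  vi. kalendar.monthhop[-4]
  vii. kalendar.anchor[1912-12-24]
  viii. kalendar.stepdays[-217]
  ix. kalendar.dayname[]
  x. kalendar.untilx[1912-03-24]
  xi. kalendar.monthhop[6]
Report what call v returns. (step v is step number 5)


# kalendar.anchor(d→2052-04-11) == 2052-04-11
# kalendar.dayname() == Thursday
# kalendar.stepdays(n→221) == 2052-11-18
# kalendar.anchor(d→^) == 2052-11-18
# kalendar.yhop(n→-10) == 2042-11-18
# kalendar.monthhop(n→-4) == 2042-07-18
# kalendar.anchor(d→1912-12-24) == 1912-12-24
# kalendar.stepdays(n→-217) == 1912-05-21
# kalendar.dayname() == Tuesday
# kalendar.untilx(d→1912-03-24) == -58
# kalendar.monthhop(n→6) == 1912-11-21

Answer: 2042-11-18


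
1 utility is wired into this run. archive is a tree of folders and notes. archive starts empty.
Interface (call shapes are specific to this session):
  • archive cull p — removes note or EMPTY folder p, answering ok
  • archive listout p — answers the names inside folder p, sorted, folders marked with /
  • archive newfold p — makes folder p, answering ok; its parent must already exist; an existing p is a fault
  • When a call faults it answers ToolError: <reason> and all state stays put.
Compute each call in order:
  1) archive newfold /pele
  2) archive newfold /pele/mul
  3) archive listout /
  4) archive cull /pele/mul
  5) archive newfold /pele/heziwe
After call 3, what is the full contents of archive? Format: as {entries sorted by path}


Answer: {pele/, pele/mul/}

Derivation:
>> archive newfold(p=/pele)
<< ok
>> archive newfold(p=/pele/mul)
<< ok
>> archive listout(p=/)
<< [pele/]
>> archive cull(p=/pele/mul)
<< ok
>> archive newfold(p=/pele/heziwe)
<< ok


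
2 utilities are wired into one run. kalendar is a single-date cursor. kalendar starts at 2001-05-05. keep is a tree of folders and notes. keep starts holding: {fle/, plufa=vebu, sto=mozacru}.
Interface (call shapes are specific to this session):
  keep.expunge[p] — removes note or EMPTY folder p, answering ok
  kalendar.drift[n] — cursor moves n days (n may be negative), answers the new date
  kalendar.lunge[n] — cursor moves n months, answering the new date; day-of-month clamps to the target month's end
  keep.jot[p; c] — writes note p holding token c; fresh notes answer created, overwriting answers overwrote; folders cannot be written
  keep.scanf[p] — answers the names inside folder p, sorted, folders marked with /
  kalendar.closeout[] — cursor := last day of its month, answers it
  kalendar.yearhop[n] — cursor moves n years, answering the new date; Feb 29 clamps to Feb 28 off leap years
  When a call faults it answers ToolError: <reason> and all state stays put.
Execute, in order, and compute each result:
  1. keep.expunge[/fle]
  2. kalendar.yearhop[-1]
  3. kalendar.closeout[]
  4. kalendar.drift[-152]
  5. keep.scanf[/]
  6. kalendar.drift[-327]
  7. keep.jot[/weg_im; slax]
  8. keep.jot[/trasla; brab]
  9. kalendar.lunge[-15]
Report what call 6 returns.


Answer: 1999-02-07

Derivation:
I use keep.expunge on p='/fle', → ok.
I invoke kalendar.yearhop on n='-1', which returns 2000-05-05.
I try kalendar.closeout, giving 2000-05-31.
Using kalendar.drift on n='-152', → 1999-12-31.
Invoking keep.scanf on p='/', and see [plufa, sto].
I use kalendar.drift on n='-327', → 1999-02-07.
Calling keep.jot on p='/weg_im', c='slax', and observe created.
Invoking keep.jot on p='/trasla', c='brab', — result: created.
Now I run kalendar.lunge on n='-15', — result: 1997-11-07.


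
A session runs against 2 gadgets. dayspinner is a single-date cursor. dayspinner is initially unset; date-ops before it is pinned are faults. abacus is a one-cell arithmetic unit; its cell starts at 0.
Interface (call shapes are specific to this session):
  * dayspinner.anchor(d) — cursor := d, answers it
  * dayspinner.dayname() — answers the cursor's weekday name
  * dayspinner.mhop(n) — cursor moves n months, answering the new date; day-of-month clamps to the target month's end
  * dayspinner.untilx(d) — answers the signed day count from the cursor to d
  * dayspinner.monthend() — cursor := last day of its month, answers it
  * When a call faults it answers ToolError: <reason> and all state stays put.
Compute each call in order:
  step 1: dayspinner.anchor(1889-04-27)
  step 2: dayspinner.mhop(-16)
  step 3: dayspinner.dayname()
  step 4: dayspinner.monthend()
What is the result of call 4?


Do: anchor[d=1889-04-27]
See: 1889-04-27
Do: mhop[n=-16]
See: 1887-12-27
Do: dayname[]
See: Tuesday
Do: monthend[]
See: 1887-12-31

Answer: 1887-12-31


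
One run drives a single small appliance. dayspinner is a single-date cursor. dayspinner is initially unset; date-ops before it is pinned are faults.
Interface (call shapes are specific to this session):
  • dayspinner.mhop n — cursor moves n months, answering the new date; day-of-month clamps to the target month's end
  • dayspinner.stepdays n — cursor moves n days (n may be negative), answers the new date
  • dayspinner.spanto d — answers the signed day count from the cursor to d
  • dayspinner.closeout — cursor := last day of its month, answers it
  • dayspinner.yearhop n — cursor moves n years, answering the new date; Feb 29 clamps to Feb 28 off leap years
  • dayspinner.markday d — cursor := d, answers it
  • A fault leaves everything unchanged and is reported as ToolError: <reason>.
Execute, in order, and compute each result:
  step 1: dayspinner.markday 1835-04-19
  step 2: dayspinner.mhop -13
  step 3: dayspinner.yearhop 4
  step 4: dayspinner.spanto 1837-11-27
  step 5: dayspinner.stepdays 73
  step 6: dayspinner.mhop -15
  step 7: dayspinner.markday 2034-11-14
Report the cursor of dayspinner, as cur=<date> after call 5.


Answer: cur=1838-05-31

Derivation:
-> markday(d: 1835-04-19)
<- 1835-04-19
-> mhop(n: -13)
<- 1834-03-19
-> yearhop(n: 4)
<- 1838-03-19
-> spanto(d: 1837-11-27)
<- -112
-> stepdays(n: 73)
<- 1838-05-31
-> mhop(n: -15)
<- 1837-02-28
-> markday(d: 2034-11-14)
<- 2034-11-14


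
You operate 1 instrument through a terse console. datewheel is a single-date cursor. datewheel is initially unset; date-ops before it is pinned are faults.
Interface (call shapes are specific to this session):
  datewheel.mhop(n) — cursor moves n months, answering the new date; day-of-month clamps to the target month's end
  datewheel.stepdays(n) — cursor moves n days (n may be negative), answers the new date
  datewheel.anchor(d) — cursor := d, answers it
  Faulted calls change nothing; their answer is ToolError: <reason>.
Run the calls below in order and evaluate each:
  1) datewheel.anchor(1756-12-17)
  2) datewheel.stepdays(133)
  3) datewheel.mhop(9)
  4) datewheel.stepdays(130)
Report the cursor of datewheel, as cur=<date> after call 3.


==> datewheel.anchor(d='1756-12-17')
<== 1756-12-17
==> datewheel.stepdays(n='133')
<== 1757-04-29
==> datewheel.mhop(n='9')
<== 1758-01-29
==> datewheel.stepdays(n='130')
<== 1758-06-08

Answer: cur=1758-01-29


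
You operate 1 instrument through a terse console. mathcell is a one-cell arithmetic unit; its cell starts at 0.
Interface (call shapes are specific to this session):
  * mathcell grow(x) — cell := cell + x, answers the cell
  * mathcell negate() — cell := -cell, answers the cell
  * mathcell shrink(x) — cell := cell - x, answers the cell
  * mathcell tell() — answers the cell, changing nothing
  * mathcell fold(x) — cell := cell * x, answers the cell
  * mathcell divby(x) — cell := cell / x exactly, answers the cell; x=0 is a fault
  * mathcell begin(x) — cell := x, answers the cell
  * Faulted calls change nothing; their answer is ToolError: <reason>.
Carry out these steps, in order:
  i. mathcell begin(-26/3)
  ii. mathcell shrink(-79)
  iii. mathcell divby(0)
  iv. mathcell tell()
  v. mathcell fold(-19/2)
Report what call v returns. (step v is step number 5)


> mathcell begin x=-26/3
[out] -26/3
> mathcell shrink x=-79
[out] 211/3
> mathcell divby x=0
[out] ToolError: division by zero
> mathcell tell
[out] 211/3
> mathcell fold x=-19/2
[out] -4009/6

Answer: -4009/6


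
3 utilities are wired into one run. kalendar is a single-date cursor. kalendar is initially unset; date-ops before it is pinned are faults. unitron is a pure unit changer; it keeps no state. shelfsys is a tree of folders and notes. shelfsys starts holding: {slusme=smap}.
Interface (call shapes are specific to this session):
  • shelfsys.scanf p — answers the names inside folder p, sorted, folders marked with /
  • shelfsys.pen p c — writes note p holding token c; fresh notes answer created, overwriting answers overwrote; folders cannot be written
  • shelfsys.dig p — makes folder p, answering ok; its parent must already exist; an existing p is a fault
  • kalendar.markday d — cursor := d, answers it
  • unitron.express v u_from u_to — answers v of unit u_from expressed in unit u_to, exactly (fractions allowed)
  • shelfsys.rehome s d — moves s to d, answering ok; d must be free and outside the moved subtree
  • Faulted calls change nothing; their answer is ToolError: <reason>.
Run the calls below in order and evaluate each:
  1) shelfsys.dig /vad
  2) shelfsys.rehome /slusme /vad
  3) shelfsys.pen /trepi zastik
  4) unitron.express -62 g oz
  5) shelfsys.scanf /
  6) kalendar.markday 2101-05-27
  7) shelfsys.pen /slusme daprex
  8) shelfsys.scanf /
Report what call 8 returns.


Answer: [slusme, trepi, vad/]

Derivation:
→ shelfsys.dig(p: /vad)
← ok
→ shelfsys.rehome(s: /slusme, d: /vad)
← ToolError: exists
→ shelfsys.pen(p: /trepi, c: zastik)
← created
→ unitron.express(v: -62, u_from: g, u_to: oz)
← -99200000/45359237
→ shelfsys.scanf(p: /)
← [slusme, trepi, vad/]
→ kalendar.markday(d: 2101-05-27)
← 2101-05-27
→ shelfsys.pen(p: /slusme, c: daprex)
← overwrote
→ shelfsys.scanf(p: /)
← [slusme, trepi, vad/]


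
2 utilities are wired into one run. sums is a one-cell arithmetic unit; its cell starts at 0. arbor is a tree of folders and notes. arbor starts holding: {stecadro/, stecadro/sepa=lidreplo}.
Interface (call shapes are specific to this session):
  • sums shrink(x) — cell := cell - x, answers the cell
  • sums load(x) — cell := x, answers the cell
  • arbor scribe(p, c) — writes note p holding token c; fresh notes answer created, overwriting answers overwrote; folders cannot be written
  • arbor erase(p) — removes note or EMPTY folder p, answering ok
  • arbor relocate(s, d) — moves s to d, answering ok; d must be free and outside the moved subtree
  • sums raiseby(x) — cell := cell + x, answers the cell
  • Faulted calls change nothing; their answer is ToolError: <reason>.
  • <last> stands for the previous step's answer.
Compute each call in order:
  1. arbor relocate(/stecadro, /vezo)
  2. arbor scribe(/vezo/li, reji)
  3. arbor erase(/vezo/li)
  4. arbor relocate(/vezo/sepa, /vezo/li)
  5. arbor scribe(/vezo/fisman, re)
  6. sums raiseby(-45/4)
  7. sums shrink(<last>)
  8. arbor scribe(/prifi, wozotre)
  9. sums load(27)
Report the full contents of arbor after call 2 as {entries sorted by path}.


CALL arbor relocate[s=/stecadro; d=/vezo]
RET  ok
CALL arbor scribe[p=/vezo/li; c=reji]
RET  created
CALL arbor erase[p=/vezo/li]
RET  ok
CALL arbor relocate[s=/vezo/sepa; d=/vezo/li]
RET  ok
CALL arbor scribe[p=/vezo/fisman; c=re]
RET  created
CALL sums raiseby[x=-45/4]
RET  -45/4
CALL sums shrink[x=<last>]
RET  0
CALL arbor scribe[p=/prifi; c=wozotre]
RET  created
CALL sums load[x=27]
RET  27

Answer: {vezo/, vezo/li=reji, vezo/sepa=lidreplo}


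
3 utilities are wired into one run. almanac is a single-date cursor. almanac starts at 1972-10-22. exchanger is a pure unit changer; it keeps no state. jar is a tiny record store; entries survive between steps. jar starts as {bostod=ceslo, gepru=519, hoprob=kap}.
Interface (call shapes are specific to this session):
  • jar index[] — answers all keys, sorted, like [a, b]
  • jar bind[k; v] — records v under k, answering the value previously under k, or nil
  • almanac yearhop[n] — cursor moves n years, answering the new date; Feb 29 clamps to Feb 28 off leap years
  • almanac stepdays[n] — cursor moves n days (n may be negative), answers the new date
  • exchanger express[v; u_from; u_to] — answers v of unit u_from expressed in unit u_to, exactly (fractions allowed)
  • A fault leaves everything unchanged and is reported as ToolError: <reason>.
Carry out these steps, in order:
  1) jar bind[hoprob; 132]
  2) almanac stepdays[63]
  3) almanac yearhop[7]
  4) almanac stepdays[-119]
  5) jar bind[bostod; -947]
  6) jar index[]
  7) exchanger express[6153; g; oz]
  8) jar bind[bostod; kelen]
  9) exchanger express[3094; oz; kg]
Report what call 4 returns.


Answer: 1979-08-27

Derivation:
$ jar bind k: hoprob v: 132
= kap
$ almanac stepdays n: 63
= 1972-12-24
$ almanac yearhop n: 7
= 1979-12-24
$ almanac stepdays n: -119
= 1979-08-27
$ jar bind k: bostod v: -947
= ceslo
$ jar index
= [bostod, gepru, hoprob]
$ exchanger express v: 6153 u_from: g u_to: oz
= 1406400000/6479891
$ jar bind k: bostod v: kelen
= -947
$ exchanger express v: 3094 u_from: oz u_to: kg
= 70170739639/800000000


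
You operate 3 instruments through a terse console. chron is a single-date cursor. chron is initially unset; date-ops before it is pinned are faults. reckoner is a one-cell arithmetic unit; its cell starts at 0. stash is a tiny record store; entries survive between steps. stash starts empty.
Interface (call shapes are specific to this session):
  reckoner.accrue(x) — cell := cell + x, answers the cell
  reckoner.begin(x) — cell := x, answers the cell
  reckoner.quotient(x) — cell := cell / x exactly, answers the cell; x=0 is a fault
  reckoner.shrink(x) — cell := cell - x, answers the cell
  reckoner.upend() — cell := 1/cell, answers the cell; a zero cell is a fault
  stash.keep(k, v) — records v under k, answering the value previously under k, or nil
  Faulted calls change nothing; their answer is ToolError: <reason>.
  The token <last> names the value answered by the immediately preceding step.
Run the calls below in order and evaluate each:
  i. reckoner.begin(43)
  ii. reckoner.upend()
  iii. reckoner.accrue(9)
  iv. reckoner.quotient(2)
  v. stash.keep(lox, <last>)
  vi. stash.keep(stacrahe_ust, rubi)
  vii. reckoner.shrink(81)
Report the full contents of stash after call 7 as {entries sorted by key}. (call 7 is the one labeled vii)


==> begin(x→43)
<== 43
==> upend()
<== 1/43
==> accrue(x→9)
<== 388/43
==> quotient(x→2)
<== 194/43
==> keep(k→lox, v→<last>)
<== nil
==> keep(k→stacrahe_ust, v→rubi)
<== nil
==> shrink(x→81)
<== -3289/43

Answer: {lox=194/43, stacrahe_ust=rubi}


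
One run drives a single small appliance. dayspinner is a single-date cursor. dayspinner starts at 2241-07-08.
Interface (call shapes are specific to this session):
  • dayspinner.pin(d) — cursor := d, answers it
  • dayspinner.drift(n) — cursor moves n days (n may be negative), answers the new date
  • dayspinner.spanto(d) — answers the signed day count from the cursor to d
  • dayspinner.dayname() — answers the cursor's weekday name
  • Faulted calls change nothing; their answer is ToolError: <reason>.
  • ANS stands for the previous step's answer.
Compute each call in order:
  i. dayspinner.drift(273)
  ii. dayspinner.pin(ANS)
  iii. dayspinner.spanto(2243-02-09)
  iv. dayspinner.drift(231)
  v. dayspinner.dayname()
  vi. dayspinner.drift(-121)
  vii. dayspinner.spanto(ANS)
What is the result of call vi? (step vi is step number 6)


Answer: 2242-07-26

Derivation:
~$ dayspinner.drift 273
= 2242-04-07
~$ dayspinner.pin ANS
= 2242-04-07
~$ dayspinner.spanto 2243-02-09
= 308
~$ dayspinner.drift 231
= 2242-11-24
~$ dayspinner.dayname
= Thursday
~$ dayspinner.drift -121
= 2242-07-26
~$ dayspinner.spanto ANS
= 0


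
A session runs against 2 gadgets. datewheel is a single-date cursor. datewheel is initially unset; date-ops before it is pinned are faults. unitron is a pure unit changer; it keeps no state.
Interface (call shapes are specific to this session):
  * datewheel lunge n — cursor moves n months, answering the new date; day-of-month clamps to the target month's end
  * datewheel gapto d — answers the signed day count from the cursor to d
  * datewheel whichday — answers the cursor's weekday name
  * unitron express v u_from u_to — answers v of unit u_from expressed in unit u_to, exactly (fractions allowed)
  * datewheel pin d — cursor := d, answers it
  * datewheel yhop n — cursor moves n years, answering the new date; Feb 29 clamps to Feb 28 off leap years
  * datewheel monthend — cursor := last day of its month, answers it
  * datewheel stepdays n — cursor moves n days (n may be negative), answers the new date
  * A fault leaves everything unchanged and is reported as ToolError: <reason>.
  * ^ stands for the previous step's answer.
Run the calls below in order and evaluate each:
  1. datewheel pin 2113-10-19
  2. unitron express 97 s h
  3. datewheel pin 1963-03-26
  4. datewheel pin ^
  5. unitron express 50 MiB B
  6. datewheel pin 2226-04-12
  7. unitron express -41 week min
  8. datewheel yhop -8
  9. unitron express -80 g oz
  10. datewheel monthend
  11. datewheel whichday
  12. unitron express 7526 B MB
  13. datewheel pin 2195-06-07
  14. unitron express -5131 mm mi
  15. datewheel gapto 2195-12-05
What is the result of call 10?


Act: datewheel pin[2113-10-19]
Obs: 2113-10-19
Act: unitron express[97; s; h]
Obs: 97/3600
Act: datewheel pin[1963-03-26]
Obs: 1963-03-26
Act: datewheel pin[^]
Obs: 1963-03-26
Act: unitron express[50; MiB; B]
Obs: 52428800
Act: datewheel pin[2226-04-12]
Obs: 2226-04-12
Act: unitron express[-41; week; min]
Obs: -413280
Act: datewheel yhop[-8]
Obs: 2218-04-12
Act: unitron express[-80; g; oz]
Obs: -128000000/45359237
Act: datewheel monthend[]
Obs: 2218-04-30
Act: datewheel whichday[]
Obs: Thursday
Act: unitron express[7526; B; MB]
Obs: 3763/500000
Act: datewheel pin[2195-06-07]
Obs: 2195-06-07
Act: unitron express[-5131; mm; mi]
Obs: -5131/1609344
Act: datewheel gapto[2195-12-05]
Obs: 181

Answer: 2218-04-30


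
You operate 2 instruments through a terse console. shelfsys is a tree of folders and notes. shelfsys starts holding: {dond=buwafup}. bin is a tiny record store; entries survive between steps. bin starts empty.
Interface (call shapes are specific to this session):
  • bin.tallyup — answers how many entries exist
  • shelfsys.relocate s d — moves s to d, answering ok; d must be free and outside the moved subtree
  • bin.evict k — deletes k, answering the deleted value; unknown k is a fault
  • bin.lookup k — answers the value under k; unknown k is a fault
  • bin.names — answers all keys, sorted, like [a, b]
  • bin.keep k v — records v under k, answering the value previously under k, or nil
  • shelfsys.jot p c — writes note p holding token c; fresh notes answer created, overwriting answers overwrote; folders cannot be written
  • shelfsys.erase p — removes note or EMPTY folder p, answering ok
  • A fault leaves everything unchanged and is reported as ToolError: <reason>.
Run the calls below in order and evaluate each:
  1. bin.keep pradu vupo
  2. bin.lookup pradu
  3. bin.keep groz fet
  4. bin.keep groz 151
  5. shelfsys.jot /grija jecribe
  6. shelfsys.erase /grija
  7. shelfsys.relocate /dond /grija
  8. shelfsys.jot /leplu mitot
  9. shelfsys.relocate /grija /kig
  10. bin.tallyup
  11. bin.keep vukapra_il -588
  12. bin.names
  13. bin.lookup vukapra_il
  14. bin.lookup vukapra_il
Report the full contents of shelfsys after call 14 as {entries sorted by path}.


Answer: {kig=buwafup, leplu=mitot}

Derivation:
;; 1. bin.keep(k='pradu', v='vupo') => nil
;; 2. bin.lookup(k='pradu') => vupo
;; 3. bin.keep(k='groz', v='fet') => nil
;; 4. bin.keep(k='groz', v='151') => fet
;; 5. shelfsys.jot(p='/grija', c='jecribe') => created
;; 6. shelfsys.erase(p='/grija') => ok
;; 7. shelfsys.relocate(s='/dond', d='/grija') => ok
;; 8. shelfsys.jot(p='/leplu', c='mitot') => created
;; 9. shelfsys.relocate(s='/grija', d='/kig') => ok
;; 10. bin.tallyup() => 2
;; 11. bin.keep(k='vukapra_il', v='-588') => nil
;; 12. bin.names() => [groz, pradu, vukapra_il]
;; 13. bin.lookup(k='vukapra_il') => -588
;; 14. bin.lookup(k='vukapra_il') => -588


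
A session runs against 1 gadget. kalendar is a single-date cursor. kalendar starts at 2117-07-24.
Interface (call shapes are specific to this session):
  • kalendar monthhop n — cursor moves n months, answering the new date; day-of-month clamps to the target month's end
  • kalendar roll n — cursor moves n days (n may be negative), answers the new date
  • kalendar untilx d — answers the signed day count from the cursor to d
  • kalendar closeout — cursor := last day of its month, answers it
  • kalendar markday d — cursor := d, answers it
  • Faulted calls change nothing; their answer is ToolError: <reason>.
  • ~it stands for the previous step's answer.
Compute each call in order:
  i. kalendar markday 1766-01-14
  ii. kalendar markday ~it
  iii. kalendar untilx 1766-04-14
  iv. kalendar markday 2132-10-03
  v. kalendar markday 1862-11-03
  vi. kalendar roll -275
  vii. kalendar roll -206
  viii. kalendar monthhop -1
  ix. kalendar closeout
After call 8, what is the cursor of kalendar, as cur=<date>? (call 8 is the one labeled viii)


Answer: cur=1861-06-10

Derivation:
! 1. kalendar markday(d→1766-01-14) : 1766-01-14
! 2. kalendar markday(d→~it) : 1766-01-14
! 3. kalendar untilx(d→1766-04-14) : 90
! 4. kalendar markday(d→2132-10-03) : 2132-10-03
! 5. kalendar markday(d→1862-11-03) : 1862-11-03
! 6. kalendar roll(n→-275) : 1862-02-01
! 7. kalendar roll(n→-206) : 1861-07-10
! 8. kalendar monthhop(n→-1) : 1861-06-10
! 9. kalendar closeout() : 1861-06-30


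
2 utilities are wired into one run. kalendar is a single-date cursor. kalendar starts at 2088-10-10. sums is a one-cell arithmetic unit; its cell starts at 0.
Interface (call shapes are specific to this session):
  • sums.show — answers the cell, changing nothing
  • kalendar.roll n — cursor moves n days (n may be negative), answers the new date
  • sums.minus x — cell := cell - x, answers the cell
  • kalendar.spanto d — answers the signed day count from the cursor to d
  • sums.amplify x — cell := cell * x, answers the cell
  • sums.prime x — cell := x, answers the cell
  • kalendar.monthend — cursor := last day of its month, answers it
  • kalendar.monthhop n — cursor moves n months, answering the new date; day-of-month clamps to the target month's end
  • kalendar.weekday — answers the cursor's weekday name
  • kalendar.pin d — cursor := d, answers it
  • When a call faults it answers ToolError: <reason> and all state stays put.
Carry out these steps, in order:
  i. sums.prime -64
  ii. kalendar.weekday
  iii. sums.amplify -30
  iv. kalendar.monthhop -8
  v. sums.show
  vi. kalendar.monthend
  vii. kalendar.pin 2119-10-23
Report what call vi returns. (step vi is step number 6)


Answer: 2088-02-29

Derivation:
Invoking prime using x='-64', → -64.
Then weekday(): Sunday.
I run amplify using x='-30', and get 1920.
Invoking monthhop using n='-8', and get 2088-02-10.
Invoking show(), and observe 1920.
I use monthend(), and observe 2088-02-29.
Then pin using d='2119-10-23', — result: 2119-10-23.


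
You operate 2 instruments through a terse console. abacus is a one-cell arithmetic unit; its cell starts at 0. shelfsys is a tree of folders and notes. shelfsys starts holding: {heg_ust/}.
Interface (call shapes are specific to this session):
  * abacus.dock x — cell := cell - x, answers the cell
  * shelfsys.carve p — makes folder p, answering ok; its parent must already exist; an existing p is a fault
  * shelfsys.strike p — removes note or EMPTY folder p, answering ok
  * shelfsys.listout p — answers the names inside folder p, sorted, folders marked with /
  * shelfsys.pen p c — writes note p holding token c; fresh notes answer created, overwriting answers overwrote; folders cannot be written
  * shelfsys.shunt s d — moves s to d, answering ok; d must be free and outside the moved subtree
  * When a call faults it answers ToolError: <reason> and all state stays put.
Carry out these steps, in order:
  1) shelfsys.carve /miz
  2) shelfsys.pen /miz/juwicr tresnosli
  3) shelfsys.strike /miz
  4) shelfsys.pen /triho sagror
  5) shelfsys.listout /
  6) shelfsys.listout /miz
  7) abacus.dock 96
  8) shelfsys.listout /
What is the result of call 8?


Answer: [heg_ust/, miz/, triho]

Derivation:
Then carve with /miz, giving ok.
Now I run pen with /miz/juwicr, tresnosli, and get created.
Invoking strike with /miz, which returns ToolError: not empty.
Then pen with /triho, sagror, and see created.
Calling listout with /: [heg_ust/, miz/, triho].
Next I call listout with /miz, giving [juwicr].
Calling dock with 96, and see -96.
I call listout with /, — result: [heg_ust/, miz/, triho].


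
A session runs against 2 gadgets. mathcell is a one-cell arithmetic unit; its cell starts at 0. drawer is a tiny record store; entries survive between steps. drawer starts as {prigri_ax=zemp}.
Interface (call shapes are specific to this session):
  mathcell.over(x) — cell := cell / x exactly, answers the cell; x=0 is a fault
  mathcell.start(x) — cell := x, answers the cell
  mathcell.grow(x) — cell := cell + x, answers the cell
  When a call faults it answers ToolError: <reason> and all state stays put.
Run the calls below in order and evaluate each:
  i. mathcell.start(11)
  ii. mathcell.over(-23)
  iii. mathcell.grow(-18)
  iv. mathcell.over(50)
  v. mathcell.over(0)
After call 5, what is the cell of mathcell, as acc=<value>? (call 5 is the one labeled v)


Invoking start with x→11: 11.
I invoke over with x→-23, and observe -11/23.
Calling grow with x→-18, and get -425/23.
Now I run over with x→50, giving -17/46.
I run over with x→0, giving ToolError: division by zero.

Answer: acc=-17/46


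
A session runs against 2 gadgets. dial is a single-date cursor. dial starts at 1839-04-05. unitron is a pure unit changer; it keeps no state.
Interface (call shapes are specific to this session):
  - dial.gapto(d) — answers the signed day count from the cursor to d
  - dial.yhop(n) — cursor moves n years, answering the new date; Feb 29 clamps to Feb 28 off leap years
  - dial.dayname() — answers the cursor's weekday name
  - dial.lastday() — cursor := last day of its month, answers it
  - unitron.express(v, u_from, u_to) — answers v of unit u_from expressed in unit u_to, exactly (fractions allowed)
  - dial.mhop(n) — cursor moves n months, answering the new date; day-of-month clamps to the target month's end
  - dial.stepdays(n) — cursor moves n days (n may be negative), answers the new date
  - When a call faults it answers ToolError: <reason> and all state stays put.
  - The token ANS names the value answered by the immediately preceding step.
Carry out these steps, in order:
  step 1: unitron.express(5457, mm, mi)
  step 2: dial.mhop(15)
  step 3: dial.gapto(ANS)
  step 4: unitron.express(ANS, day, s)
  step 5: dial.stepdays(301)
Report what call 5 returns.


Answer: 1841-05-02

Derivation:
-> unitron.express(v→5457, u_from→mm, u_to→mi)
<- 1819/536448
-> dial.mhop(n→15)
<- 1840-07-05
-> dial.gapto(d→ANS)
<- 0
-> unitron.express(v→ANS, u_from→day, u_to→s)
<- 0
-> dial.stepdays(n→301)
<- 1841-05-02


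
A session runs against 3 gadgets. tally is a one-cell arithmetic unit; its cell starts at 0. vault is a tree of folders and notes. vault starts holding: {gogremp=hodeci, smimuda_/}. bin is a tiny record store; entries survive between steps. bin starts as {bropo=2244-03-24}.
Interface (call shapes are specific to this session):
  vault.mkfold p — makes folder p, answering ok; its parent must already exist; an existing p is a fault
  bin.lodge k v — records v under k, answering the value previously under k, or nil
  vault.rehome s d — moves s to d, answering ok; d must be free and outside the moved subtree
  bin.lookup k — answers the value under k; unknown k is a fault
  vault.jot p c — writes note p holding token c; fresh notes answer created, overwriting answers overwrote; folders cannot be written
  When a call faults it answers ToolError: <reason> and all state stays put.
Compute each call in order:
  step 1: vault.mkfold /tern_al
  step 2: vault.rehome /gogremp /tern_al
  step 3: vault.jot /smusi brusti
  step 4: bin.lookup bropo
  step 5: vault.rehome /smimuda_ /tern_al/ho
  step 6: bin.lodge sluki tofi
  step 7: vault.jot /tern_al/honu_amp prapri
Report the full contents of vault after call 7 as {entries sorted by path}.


CALL vault.mkfold[p='/tern_al']
RET  ok
CALL vault.rehome[s='/gogremp'; d='/tern_al']
RET  ToolError: exists
CALL vault.jot[p='/smusi'; c='brusti']
RET  created
CALL bin.lookup[k='bropo']
RET  2244-03-24
CALL vault.rehome[s='/smimuda_'; d='/tern_al/ho']
RET  ok
CALL bin.lodge[k='sluki'; v='tofi']
RET  nil
CALL vault.jot[p='/tern_al/honu_amp'; c='prapri']
RET  created

Answer: {gogremp=hodeci, smusi=brusti, tern_al/, tern_al/ho/, tern_al/honu_amp=prapri}
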